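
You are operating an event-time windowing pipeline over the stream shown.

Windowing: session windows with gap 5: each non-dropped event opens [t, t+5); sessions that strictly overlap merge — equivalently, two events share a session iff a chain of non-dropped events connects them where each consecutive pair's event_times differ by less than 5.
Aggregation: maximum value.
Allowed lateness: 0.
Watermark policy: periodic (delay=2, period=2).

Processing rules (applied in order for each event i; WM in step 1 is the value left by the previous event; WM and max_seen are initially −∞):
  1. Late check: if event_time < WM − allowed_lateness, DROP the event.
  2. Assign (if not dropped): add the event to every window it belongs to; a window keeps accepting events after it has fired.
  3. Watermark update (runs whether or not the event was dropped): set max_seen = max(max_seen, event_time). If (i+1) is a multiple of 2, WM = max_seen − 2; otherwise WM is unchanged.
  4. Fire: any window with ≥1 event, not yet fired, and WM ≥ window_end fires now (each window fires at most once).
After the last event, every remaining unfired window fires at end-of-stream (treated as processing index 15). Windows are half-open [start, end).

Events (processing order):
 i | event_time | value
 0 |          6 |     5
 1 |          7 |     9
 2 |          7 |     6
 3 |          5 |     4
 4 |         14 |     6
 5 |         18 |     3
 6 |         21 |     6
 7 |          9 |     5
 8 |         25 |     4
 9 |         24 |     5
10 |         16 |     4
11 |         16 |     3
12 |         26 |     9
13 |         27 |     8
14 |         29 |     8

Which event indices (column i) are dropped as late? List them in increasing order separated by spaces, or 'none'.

7 10 11

i=0 t=6 v=5: → [6,11); WM=−∞
i=1 t=7 v=9: → [6,12); WM=5
i=2 t=7 v=6: → [6,12); WM=5
i=3 t=5 v=4: → [5,12); WM=5
i=4 t=14 v=6: → [14,19); WM=5
i=5 t=18 v=3: → [14,23); WM=16
i=6 t=21 v=6: → [14,26); WM=16
i=7 t=9 v=5: DROP (t<16-0); WM=19
i=8 t=25 v=4: → [14,30); WM=19
i=9 t=24 v=5: → [14,30); WM=23
i=10 t=16 v=4: DROP (t<23-0); WM=23
i=11 t=16 v=3: DROP (t<23-0); WM=23
i=12 t=26 v=9: → [14,31); WM=23
i=13 t=27 v=8: → [14,32); WM=25
i=14 t=29 v=8: → [14,34); WM=25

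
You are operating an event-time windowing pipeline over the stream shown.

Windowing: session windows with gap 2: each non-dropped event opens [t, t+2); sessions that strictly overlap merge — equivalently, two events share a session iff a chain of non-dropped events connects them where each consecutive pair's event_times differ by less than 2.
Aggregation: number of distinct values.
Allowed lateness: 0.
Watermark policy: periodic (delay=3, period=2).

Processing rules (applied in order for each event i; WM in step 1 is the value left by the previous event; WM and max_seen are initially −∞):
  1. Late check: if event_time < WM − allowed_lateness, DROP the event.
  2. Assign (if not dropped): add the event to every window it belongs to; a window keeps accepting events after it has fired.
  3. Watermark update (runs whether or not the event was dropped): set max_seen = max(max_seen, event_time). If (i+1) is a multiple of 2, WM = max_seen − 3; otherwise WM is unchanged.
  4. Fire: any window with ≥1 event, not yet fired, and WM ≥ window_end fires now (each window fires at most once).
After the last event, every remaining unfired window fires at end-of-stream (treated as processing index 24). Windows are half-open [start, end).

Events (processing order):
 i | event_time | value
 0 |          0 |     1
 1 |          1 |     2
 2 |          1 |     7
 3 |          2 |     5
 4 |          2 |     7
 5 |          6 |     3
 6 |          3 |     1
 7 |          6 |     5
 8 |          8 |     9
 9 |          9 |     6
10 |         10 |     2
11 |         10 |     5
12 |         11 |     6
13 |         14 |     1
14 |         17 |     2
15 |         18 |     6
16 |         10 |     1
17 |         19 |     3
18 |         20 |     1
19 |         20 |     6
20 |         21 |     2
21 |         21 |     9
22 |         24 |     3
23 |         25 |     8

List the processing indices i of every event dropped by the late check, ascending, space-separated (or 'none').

16

i=0 t=0 v=1: → [0,2); WM=−∞
i=1 t=1 v=2: → [0,3); WM=-2
i=2 t=1 v=7: → [0,3); WM=-2
i=3 t=2 v=5: → [0,4); WM=-1
i=4 t=2 v=7: → [0,4); WM=-1
i=5 t=6 v=3: → [6,8); WM=3
i=6 t=3 v=1: → [0,5); WM=3
i=7 t=6 v=5: → [6,8); WM=3
i=8 t=8 v=9: → [8,10); WM=3
i=9 t=9 v=6: → [8,11); WM=6
i=10 t=10 v=2: → [8,12); WM=6
i=11 t=10 v=5: → [8,12); WM=7
i=12 t=11 v=6: → [8,13); WM=7
i=13 t=14 v=1: → [14,16); WM=11
i=14 t=17 v=2: → [17,19); WM=11
i=15 t=18 v=6: → [17,20); WM=15
i=16 t=10 v=1: DROP (t<15-0); WM=15
i=17 t=19 v=3: → [17,21); WM=16
i=18 t=20 v=1: → [17,22); WM=16
i=19 t=20 v=6: → [17,22); WM=17
i=20 t=21 v=2: → [17,23); WM=17
i=21 t=21 v=9: → [17,23); WM=18
i=22 t=24 v=3: → [24,26); WM=18
i=23 t=25 v=8: → [24,27); WM=22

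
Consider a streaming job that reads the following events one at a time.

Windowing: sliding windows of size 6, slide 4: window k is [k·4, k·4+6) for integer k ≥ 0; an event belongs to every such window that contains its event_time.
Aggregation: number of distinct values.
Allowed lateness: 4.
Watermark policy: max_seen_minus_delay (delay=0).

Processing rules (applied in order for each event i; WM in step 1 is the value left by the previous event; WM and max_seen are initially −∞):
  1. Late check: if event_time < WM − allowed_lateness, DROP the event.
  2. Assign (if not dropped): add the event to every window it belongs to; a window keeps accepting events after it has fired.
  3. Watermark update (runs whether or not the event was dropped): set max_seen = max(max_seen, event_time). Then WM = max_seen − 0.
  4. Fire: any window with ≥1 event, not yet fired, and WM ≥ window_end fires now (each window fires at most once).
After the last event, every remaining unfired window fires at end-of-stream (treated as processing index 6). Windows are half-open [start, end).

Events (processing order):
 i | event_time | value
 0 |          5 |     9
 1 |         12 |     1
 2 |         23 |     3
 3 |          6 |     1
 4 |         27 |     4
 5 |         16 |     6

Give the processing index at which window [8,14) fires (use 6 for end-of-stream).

i=0 t=5 v=9: → [4,10),[0,6); WM=5
i=1 t=12 v=1: → [12,18),[8,14); WM=12; [0,6) fires=1 [4,10) fires=1
i=2 t=23 v=3: → [20,26); WM=23; [8,14) fires=1 [12,18) fires=1
i=3 t=6 v=1: DROP (t<23-4); WM=23
i=4 t=27 v=4: → [24,30); WM=27; [20,26) fires=1
i=5 t=16 v=6: DROP (t<27-4); WM=27

2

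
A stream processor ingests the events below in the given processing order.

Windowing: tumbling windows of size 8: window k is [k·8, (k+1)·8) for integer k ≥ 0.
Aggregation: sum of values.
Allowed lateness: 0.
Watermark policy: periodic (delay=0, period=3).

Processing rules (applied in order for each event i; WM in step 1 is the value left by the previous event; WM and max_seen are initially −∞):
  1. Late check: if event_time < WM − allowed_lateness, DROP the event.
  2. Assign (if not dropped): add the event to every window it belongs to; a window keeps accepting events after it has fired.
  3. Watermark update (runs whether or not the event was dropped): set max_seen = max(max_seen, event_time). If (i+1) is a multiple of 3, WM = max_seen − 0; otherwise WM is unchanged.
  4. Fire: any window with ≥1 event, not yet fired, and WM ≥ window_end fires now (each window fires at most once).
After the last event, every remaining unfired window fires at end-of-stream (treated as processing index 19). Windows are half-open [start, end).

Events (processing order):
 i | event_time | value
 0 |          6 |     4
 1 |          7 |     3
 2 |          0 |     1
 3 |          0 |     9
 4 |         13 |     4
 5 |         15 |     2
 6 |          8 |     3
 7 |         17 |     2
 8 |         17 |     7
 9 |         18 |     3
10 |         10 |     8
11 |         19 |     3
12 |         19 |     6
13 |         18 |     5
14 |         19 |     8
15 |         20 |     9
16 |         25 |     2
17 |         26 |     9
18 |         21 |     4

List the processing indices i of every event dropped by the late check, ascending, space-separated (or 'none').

3 6 10 13 18

i=0 t=6 v=4: → [0,8); WM=−∞
i=1 t=7 v=3: → [0,8); WM=−∞
i=2 t=0 v=1: → [0,8); WM=7
i=3 t=0 v=9: DROP (t<7-0); WM=7
i=4 t=13 v=4: → [8,16); WM=7
i=5 t=15 v=2: → [8,16); WM=15; [0,8) fires=8
i=6 t=8 v=3: DROP (t<15-0); WM=15
i=7 t=17 v=2: → [16,24); WM=15
i=8 t=17 v=7: → [16,24); WM=17; [8,16) fires=6
i=9 t=18 v=3: → [16,24); WM=17
i=10 t=10 v=8: DROP (t<17-0); WM=17
i=11 t=19 v=3: → [16,24); WM=19
i=12 t=19 v=6: → [16,24); WM=19
i=13 t=18 v=5: DROP (t<19-0); WM=19
i=14 t=19 v=8: → [16,24); WM=19
i=15 t=20 v=9: → [16,24); WM=19
i=16 t=25 v=2: → [24,32); WM=19
i=17 t=26 v=9: → [24,32); WM=26; [16,24) fires=38
i=18 t=21 v=4: DROP (t<26-0); WM=26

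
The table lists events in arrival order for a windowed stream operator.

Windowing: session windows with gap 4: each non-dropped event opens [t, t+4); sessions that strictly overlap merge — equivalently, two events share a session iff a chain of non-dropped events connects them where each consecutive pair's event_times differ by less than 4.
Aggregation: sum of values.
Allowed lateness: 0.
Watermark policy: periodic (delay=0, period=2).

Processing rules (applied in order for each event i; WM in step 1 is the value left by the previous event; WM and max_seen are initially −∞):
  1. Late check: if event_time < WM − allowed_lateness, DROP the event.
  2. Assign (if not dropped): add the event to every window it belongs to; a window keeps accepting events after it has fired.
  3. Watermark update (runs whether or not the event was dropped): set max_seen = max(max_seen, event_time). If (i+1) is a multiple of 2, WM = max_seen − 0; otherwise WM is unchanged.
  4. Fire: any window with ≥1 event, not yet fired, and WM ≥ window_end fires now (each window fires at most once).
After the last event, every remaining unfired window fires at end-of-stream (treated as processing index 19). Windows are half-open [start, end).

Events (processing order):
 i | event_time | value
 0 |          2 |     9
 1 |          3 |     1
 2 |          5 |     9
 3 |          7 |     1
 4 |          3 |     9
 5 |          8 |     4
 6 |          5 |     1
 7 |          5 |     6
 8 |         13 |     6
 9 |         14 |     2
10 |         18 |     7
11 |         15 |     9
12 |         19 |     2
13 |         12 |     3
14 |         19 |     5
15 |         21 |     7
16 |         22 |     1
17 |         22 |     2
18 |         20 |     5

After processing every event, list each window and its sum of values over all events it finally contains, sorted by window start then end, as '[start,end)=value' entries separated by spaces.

[2,12)=24 [13,26)=41

i=0 t=2 v=9: → [2,6); WM=−∞
i=1 t=3 v=1: → [2,7); WM=3
i=2 t=5 v=9: → [2,9); WM=3
i=3 t=7 v=1: → [2,11); WM=7
i=4 t=3 v=9: DROP (t<7-0); WM=7
i=5 t=8 v=4: → [2,12); WM=8
i=6 t=5 v=1: DROP (t<8-0); WM=8
i=7 t=5 v=6: DROP (t<8-0); WM=8
i=8 t=13 v=6: → [13,17); WM=8
i=9 t=14 v=2: → [13,18); WM=14
i=10 t=18 v=7: → [18,22); WM=14
i=11 t=15 v=9: → [13,22); WM=18
i=12 t=19 v=2: → [13,23); WM=18
i=13 t=12 v=3: DROP (t<18-0); WM=19
i=14 t=19 v=5: → [13,23); WM=19
i=15 t=21 v=7: → [13,25); WM=21
i=16 t=22 v=1: → [13,26); WM=21
i=17 t=22 v=2: → [13,26); WM=22
i=18 t=20 v=5: DROP (t<22-0); WM=22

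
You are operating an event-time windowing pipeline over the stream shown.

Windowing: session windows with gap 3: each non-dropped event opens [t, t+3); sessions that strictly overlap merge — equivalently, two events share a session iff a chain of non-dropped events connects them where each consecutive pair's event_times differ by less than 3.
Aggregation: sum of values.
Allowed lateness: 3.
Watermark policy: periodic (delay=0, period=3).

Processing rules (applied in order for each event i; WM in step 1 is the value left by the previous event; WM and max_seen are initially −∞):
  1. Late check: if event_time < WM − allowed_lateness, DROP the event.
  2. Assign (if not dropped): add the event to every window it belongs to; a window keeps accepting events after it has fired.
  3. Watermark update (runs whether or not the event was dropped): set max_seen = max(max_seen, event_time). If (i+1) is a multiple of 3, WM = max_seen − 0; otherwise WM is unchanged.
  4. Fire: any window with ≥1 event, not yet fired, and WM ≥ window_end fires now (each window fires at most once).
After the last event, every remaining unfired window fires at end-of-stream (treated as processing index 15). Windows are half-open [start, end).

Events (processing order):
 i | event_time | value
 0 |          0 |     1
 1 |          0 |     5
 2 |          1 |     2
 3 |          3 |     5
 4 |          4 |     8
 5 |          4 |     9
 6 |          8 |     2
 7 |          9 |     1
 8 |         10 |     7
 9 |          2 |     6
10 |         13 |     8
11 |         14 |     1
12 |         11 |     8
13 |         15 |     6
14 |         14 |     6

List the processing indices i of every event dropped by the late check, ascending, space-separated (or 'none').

i=0 t=0 v=1: → [0,3); WM=−∞
i=1 t=0 v=5: → [0,3); WM=−∞
i=2 t=1 v=2: → [0,4); WM=1
i=3 t=3 v=5: → [0,6); WM=1
i=4 t=4 v=8: → [0,7); WM=1
i=5 t=4 v=9: → [0,7); WM=4
i=6 t=8 v=2: → [8,11); WM=4
i=7 t=9 v=1: → [8,12); WM=4
i=8 t=10 v=7: → [8,13); WM=10
i=9 t=2 v=6: DROP (t<10-3); WM=10
i=10 t=13 v=8: → [13,16); WM=10
i=11 t=14 v=1: → [13,17); WM=14
i=12 t=11 v=8: → [8,17); WM=14
i=13 t=15 v=6: → [8,18); WM=14
i=14 t=14 v=6: → [8,18); WM=15

9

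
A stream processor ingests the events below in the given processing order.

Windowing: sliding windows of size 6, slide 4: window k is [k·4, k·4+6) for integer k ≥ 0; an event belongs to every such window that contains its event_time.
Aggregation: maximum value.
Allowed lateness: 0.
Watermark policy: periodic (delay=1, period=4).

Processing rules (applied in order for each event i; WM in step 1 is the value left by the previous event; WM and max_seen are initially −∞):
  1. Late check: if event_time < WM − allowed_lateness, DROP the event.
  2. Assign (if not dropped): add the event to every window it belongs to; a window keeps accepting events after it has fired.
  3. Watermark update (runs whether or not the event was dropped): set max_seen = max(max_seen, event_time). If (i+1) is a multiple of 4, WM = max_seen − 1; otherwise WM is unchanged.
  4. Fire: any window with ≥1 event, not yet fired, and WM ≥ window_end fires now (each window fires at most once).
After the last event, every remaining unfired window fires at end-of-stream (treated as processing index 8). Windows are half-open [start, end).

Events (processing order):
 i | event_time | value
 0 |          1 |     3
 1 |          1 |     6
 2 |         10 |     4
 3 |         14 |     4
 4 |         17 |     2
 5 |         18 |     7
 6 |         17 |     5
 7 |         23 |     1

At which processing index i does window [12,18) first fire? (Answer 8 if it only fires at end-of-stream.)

i=0 t=1 v=3: → [0,6); WM=−∞
i=1 t=1 v=6: → [0,6); WM=−∞
i=2 t=10 v=4: → [8,14); WM=−∞
i=3 t=14 v=4: → [12,18); WM=13; [0,6) fires=6
i=4 t=17 v=2: → [16,22),[12,18); WM=13
i=5 t=18 v=7: → [16,22); WM=13
i=6 t=17 v=5: → [16,22),[12,18); WM=13
i=7 t=23 v=1: → [20,26); WM=22; [8,14) fires=4 [12,18) fires=5 [16,22) fires=7

7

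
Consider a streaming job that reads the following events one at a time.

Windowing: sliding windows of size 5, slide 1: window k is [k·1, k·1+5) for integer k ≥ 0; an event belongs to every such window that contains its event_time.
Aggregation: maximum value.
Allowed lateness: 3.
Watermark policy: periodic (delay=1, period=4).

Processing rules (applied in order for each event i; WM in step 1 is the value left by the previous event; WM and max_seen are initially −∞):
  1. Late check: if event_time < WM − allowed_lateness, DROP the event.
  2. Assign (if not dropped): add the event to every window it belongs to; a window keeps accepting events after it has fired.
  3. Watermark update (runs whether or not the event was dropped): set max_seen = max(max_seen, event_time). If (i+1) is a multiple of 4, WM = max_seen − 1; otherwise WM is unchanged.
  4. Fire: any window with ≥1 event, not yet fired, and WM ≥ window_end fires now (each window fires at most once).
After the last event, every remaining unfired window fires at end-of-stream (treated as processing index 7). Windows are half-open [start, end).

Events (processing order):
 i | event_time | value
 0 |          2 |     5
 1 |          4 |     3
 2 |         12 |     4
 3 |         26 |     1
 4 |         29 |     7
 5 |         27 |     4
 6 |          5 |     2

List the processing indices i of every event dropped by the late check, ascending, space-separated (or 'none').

6

i=0 t=2 v=5: → [2,7),[1,6),[0,5); WM=−∞
i=1 t=4 v=3: → [4,9),[3,8),[2,7),[1,6),[0,5); WM=−∞
i=2 t=12 v=4: → [12,17),[11,16),[10,15),[9,14),[8,13); WM=−∞
i=3 t=26 v=1: → [26,31),[25,30),[24,29),[23,28),[22,27); WM=25; [0,5) fires=5 [1,6) fires=5 [2,7) fires=5 [3,8) fires=3 [4,9) fires=3 [8,13) fires=4 [9,14) fires=4 [10,15) fires=4 [11,16) fires=4 [12,17) fires=4
i=4 t=29 v=7: → [29,34),[28,33),[27,32),[26,31),[25,30); WM=25
i=5 t=27 v=4: → [27,32),[26,31),[25,30),[24,29),[23,28); WM=25
i=6 t=5 v=2: DROP (t<25-3); WM=25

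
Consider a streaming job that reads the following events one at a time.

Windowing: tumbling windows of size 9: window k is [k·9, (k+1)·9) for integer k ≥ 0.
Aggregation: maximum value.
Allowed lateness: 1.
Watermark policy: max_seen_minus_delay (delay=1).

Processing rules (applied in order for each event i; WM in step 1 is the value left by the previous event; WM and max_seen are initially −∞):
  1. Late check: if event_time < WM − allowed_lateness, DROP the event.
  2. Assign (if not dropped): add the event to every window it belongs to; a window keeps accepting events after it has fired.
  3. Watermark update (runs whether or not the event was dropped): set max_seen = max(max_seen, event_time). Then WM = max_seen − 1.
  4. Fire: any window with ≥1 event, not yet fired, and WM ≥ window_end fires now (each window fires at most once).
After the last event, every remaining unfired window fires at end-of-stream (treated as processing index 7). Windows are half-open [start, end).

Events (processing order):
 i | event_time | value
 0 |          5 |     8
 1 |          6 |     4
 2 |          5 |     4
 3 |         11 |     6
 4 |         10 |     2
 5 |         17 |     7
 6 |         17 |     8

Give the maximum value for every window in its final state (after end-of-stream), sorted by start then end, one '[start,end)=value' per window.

[0,9)=8 [9,18)=8

i=0 t=5 v=8: → [0,9); WM=4
i=1 t=6 v=4: → [0,9); WM=5
i=2 t=5 v=4: → [0,9); WM=5
i=3 t=11 v=6: → [9,18); WM=10; [0,9) fires=8
i=4 t=10 v=2: → [9,18); WM=10
i=5 t=17 v=7: → [9,18); WM=16
i=6 t=17 v=8: → [9,18); WM=16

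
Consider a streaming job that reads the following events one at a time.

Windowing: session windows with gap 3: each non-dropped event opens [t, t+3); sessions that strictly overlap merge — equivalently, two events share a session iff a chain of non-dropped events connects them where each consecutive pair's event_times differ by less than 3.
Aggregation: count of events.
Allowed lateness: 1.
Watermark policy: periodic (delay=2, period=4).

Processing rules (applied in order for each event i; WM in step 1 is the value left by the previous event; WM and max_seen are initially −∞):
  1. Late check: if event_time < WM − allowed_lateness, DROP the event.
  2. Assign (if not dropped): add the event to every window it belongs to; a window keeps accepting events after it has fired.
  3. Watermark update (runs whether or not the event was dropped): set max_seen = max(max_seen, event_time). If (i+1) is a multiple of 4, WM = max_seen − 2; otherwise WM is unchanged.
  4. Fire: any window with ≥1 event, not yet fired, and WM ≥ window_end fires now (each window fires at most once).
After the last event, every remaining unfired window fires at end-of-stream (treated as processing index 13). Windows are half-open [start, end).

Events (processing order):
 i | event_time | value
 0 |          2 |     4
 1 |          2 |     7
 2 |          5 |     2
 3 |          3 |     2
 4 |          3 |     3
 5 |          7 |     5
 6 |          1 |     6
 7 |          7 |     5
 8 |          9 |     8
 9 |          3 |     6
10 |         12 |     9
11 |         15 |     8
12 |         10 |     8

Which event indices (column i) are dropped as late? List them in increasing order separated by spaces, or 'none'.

i=0 t=2 v=4: → [2,5); WM=−∞
i=1 t=2 v=7: → [2,5); WM=−∞
i=2 t=5 v=2: → [5,8); WM=−∞
i=3 t=3 v=2: → [2,8); WM=3
i=4 t=3 v=3: → [2,8); WM=3
i=5 t=7 v=5: → [2,10); WM=3
i=6 t=1 v=6: DROP (t<3-1); WM=3
i=7 t=7 v=5: → [2,10); WM=5
i=8 t=9 v=8: → [2,12); WM=5
i=9 t=3 v=6: DROP (t<5-1); WM=5
i=10 t=12 v=9: → [12,15); WM=5
i=11 t=15 v=8: → [15,18); WM=13
i=12 t=10 v=8: DROP (t<13-1); WM=13

6 9 12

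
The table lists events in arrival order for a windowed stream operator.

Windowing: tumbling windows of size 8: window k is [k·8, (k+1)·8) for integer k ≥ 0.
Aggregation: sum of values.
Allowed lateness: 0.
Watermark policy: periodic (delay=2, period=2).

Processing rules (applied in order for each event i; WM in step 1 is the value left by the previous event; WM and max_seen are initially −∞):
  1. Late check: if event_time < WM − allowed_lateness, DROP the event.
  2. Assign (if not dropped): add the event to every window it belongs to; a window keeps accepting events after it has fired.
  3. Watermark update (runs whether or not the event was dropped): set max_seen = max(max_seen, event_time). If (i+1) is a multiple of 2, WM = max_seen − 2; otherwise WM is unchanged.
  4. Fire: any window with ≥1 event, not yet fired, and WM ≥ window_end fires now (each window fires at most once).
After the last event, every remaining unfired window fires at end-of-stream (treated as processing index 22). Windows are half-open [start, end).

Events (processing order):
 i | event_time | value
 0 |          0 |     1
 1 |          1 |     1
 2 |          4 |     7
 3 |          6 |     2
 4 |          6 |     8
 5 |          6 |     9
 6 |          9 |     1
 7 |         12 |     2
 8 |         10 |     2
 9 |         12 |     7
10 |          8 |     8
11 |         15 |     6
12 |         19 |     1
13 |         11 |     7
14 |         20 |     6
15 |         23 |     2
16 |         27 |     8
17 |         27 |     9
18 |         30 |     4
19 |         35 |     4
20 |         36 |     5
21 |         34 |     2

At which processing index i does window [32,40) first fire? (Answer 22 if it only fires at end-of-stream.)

i=0 t=0 v=1: → [0,8); WM=−∞
i=1 t=1 v=1: → [0,8); WM=-1
i=2 t=4 v=7: → [0,8); WM=-1
i=3 t=6 v=2: → [0,8); WM=4
i=4 t=6 v=8: → [0,8); WM=4
i=5 t=6 v=9: → [0,8); WM=4
i=6 t=9 v=1: → [8,16); WM=4
i=7 t=12 v=2: → [8,16); WM=10; [0,8) fires=28
i=8 t=10 v=2: → [8,16); WM=10
i=9 t=12 v=7: → [8,16); WM=10
i=10 t=8 v=8: DROP (t<10-0); WM=10
i=11 t=15 v=6: → [8,16); WM=13
i=12 t=19 v=1: → [16,24); WM=13
i=13 t=11 v=7: DROP (t<13-0); WM=17; [8,16) fires=18
i=14 t=20 v=6: → [16,24); WM=17
i=15 t=23 v=2: → [16,24); WM=21
i=16 t=27 v=8: → [24,32); WM=21
i=17 t=27 v=9: → [24,32); WM=25; [16,24) fires=9
i=18 t=30 v=4: → [24,32); WM=25
i=19 t=35 v=4: → [32,40); WM=33; [24,32) fires=21
i=20 t=36 v=5: → [32,40); WM=33
i=21 t=34 v=2: → [32,40); WM=34

22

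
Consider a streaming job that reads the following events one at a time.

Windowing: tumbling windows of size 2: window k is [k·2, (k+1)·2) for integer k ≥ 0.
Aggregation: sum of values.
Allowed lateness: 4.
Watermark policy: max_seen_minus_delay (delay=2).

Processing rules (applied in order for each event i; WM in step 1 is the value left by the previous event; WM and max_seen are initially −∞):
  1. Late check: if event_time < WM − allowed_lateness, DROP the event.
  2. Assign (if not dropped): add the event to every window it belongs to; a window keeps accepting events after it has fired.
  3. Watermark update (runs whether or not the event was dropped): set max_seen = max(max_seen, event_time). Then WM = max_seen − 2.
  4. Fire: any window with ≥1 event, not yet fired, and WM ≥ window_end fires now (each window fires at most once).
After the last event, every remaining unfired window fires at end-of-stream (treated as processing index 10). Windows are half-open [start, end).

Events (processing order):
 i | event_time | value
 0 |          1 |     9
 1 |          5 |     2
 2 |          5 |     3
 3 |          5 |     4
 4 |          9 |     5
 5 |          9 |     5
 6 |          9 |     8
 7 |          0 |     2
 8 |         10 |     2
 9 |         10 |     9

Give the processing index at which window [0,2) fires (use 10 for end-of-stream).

i=0 t=1 v=9: → [0,2); WM=-1
i=1 t=5 v=2: → [4,6); WM=3; [0,2) fires=9
i=2 t=5 v=3: → [4,6); WM=3
i=3 t=5 v=4: → [4,6); WM=3
i=4 t=9 v=5: → [8,10); WM=7; [4,6) fires=9
i=5 t=9 v=5: → [8,10); WM=7
i=6 t=9 v=8: → [8,10); WM=7
i=7 t=0 v=2: DROP (t<7-4); WM=7
i=8 t=10 v=2: → [10,12); WM=8
i=9 t=10 v=9: → [10,12); WM=8

1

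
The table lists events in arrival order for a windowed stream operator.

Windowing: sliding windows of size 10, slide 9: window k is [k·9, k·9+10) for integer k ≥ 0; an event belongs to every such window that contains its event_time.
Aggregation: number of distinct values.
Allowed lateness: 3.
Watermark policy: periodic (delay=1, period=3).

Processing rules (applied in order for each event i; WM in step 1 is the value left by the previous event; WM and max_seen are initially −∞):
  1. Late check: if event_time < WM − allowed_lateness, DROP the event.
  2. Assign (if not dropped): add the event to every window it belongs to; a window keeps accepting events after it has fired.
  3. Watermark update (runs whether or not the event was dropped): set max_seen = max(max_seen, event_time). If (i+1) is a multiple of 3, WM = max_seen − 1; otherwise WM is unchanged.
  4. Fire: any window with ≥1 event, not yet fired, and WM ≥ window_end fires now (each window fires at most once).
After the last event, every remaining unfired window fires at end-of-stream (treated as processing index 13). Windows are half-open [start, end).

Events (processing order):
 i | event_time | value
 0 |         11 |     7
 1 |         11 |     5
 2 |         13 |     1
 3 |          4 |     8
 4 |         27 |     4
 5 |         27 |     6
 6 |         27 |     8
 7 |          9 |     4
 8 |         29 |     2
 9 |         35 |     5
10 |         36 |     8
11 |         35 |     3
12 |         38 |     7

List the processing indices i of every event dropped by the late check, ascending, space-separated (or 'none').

i=0 t=11 v=7: → [9,19); WM=−∞
i=1 t=11 v=5: → [9,19); WM=−∞
i=2 t=13 v=1: → [9,19); WM=12
i=3 t=4 v=8: DROP (t<12-3); WM=12
i=4 t=27 v=4: → [27,37),[18,28); WM=12
i=5 t=27 v=6: → [27,37),[18,28); WM=26; [9,19) fires=3
i=6 t=27 v=8: → [27,37),[18,28); WM=26
i=7 t=9 v=4: DROP (t<26-3); WM=26
i=8 t=29 v=2: → [27,37); WM=28; [18,28) fires=3
i=9 t=35 v=5: → [27,37); WM=28
i=10 t=36 v=8: → [36,46),[27,37); WM=28
i=11 t=35 v=3: → [27,37); WM=35
i=12 t=38 v=7: → [36,46); WM=35

3 7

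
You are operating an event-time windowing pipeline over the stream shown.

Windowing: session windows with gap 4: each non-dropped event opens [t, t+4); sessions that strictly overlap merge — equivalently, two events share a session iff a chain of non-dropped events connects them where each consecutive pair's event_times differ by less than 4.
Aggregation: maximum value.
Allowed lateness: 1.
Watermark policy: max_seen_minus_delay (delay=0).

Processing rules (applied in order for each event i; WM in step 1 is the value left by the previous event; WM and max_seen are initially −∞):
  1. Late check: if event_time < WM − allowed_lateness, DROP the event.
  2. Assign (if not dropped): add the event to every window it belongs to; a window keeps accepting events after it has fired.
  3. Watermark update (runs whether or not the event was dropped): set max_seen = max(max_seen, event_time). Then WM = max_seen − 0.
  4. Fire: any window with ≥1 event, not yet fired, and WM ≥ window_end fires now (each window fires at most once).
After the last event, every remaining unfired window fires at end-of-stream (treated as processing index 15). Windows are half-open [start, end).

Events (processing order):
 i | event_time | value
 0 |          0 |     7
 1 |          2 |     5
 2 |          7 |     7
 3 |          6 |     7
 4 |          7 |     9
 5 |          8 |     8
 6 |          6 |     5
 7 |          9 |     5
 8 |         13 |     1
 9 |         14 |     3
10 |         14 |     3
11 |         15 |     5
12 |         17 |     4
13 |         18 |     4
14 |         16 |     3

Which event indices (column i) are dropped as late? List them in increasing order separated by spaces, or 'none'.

6 14

i=0 t=0 v=7: → [0,4); WM=0
i=1 t=2 v=5: → [0,6); WM=2
i=2 t=7 v=7: → [7,11); WM=7
i=3 t=6 v=7: → [6,11); WM=7
i=4 t=7 v=9: → [6,11); WM=7
i=5 t=8 v=8: → [6,12); WM=8
i=6 t=6 v=5: DROP (t<8-1); WM=8
i=7 t=9 v=5: → [6,13); WM=9
i=8 t=13 v=1: → [13,17); WM=13
i=9 t=14 v=3: → [13,18); WM=14
i=10 t=14 v=3: → [13,18); WM=14
i=11 t=15 v=5: → [13,19); WM=15
i=12 t=17 v=4: → [13,21); WM=17
i=13 t=18 v=4: → [13,22); WM=18
i=14 t=16 v=3: DROP (t<18-1); WM=18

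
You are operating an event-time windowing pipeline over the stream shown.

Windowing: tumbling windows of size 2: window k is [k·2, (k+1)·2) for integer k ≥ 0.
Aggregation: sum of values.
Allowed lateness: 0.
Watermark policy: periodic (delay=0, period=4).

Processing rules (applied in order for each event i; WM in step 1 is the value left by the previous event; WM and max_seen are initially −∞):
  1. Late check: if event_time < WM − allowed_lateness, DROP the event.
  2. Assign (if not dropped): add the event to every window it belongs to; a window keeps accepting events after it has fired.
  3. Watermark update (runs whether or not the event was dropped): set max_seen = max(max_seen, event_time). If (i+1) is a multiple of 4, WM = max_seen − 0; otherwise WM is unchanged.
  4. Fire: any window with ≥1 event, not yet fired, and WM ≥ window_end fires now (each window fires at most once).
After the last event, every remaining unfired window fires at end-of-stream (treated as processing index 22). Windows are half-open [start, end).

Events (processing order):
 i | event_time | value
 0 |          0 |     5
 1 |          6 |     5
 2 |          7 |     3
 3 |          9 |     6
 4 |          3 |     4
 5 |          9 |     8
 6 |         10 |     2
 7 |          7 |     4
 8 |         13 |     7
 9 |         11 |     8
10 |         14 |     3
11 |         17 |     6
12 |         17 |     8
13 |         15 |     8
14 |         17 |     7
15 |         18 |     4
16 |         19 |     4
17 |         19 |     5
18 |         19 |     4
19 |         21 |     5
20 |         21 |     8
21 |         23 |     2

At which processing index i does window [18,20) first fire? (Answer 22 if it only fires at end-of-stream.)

19

i=0 t=0 v=5: → [0,2); WM=−∞
i=1 t=6 v=5: → [6,8); WM=−∞
i=2 t=7 v=3: → [6,8); WM=−∞
i=3 t=9 v=6: → [8,10); WM=9; [0,2) fires=5 [6,8) fires=8
i=4 t=3 v=4: DROP (t<9-0); WM=9
i=5 t=9 v=8: → [8,10); WM=9
i=6 t=10 v=2: → [10,12); WM=9
i=7 t=7 v=4: DROP (t<9-0); WM=10; [8,10) fires=14
i=8 t=13 v=7: → [12,14); WM=10
i=9 t=11 v=8: → [10,12); WM=10
i=10 t=14 v=3: → [14,16); WM=10
i=11 t=17 v=6: → [16,18); WM=17; [10,12) fires=10 [12,14) fires=7 [14,16) fires=3
i=12 t=17 v=8: → [16,18); WM=17
i=13 t=15 v=8: DROP (t<17-0); WM=17
i=14 t=17 v=7: → [16,18); WM=17
i=15 t=18 v=4: → [18,20); WM=18; [16,18) fires=21
i=16 t=19 v=4: → [18,20); WM=18
i=17 t=19 v=5: → [18,20); WM=18
i=18 t=19 v=4: → [18,20); WM=18
i=19 t=21 v=5: → [20,22); WM=21; [18,20) fires=17
i=20 t=21 v=8: → [20,22); WM=21
i=21 t=23 v=2: → [22,24); WM=21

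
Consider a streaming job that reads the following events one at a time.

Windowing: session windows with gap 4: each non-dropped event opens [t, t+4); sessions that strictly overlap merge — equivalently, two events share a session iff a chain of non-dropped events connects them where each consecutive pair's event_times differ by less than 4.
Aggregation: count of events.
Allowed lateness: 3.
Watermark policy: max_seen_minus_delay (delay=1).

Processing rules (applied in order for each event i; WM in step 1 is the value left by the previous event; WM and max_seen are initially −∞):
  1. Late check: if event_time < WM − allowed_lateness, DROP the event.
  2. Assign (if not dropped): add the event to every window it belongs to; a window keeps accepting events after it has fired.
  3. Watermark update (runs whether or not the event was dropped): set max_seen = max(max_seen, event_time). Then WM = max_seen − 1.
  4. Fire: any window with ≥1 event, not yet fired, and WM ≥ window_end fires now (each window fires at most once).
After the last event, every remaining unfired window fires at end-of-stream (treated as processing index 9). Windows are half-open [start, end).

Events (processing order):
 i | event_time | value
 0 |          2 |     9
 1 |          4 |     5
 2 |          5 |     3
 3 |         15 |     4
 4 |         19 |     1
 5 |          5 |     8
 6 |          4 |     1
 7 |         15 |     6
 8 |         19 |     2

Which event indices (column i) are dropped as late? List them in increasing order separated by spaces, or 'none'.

i=0 t=2 v=9: → [2,6); WM=1
i=1 t=4 v=5: → [2,8); WM=3
i=2 t=5 v=3: → [2,9); WM=4
i=3 t=15 v=4: → [15,19); WM=14
i=4 t=19 v=1: → [19,23); WM=18
i=5 t=5 v=8: DROP (t<18-3); WM=18
i=6 t=4 v=1: DROP (t<18-3); WM=18
i=7 t=15 v=6: → [15,19); WM=18
i=8 t=19 v=2: → [19,23); WM=18

5 6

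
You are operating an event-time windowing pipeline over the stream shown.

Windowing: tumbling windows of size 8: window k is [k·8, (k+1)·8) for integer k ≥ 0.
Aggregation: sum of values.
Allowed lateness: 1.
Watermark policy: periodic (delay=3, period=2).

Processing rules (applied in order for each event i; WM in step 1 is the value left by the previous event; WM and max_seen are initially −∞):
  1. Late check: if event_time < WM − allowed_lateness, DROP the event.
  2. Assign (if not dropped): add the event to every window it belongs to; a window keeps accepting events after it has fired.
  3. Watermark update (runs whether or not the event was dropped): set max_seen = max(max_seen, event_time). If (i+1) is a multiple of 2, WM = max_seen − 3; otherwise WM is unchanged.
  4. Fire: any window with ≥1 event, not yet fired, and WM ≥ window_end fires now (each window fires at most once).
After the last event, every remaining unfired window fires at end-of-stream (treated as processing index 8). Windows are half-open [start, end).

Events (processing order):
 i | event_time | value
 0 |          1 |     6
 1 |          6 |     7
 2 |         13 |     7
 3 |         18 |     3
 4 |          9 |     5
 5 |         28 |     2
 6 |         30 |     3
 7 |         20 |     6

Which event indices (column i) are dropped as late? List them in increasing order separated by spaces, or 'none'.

4 7

i=0 t=1 v=6: → [0,8); WM=−∞
i=1 t=6 v=7: → [0,8); WM=3
i=2 t=13 v=7: → [8,16); WM=3
i=3 t=18 v=3: → [16,24); WM=15; [0,8) fires=13
i=4 t=9 v=5: DROP (t<15-1); WM=15
i=5 t=28 v=2: → [24,32); WM=25; [8,16) fires=7 [16,24) fires=3
i=6 t=30 v=3: → [24,32); WM=25
i=7 t=20 v=6: DROP (t<25-1); WM=27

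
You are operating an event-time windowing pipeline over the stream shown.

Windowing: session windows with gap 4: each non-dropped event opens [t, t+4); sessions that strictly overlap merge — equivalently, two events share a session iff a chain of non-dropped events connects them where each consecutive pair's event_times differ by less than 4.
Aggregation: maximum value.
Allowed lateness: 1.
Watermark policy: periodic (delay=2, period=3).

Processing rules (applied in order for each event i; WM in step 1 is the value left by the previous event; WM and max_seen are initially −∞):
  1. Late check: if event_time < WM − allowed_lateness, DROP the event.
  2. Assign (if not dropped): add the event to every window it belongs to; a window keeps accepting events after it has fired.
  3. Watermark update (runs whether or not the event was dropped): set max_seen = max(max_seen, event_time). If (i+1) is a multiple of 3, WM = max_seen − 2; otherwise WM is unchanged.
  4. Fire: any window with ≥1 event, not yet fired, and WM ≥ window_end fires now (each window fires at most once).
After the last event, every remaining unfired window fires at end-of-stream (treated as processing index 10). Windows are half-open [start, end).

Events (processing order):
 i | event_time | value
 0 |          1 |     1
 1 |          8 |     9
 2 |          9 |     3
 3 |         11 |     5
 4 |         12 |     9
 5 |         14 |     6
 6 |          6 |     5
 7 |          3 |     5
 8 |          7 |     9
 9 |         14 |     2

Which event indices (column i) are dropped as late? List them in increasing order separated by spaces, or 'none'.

6 7 8

i=0 t=1 v=1: → [1,5); WM=−∞
i=1 t=8 v=9: → [8,12); WM=−∞
i=2 t=9 v=3: → [8,13); WM=7
i=3 t=11 v=5: → [8,15); WM=7
i=4 t=12 v=9: → [8,16); WM=7
i=5 t=14 v=6: → [8,18); WM=12
i=6 t=6 v=5: DROP (t<12-1); WM=12
i=7 t=3 v=5: DROP (t<12-1); WM=12
i=8 t=7 v=9: DROP (t<12-1); WM=12
i=9 t=14 v=2: → [8,18); WM=12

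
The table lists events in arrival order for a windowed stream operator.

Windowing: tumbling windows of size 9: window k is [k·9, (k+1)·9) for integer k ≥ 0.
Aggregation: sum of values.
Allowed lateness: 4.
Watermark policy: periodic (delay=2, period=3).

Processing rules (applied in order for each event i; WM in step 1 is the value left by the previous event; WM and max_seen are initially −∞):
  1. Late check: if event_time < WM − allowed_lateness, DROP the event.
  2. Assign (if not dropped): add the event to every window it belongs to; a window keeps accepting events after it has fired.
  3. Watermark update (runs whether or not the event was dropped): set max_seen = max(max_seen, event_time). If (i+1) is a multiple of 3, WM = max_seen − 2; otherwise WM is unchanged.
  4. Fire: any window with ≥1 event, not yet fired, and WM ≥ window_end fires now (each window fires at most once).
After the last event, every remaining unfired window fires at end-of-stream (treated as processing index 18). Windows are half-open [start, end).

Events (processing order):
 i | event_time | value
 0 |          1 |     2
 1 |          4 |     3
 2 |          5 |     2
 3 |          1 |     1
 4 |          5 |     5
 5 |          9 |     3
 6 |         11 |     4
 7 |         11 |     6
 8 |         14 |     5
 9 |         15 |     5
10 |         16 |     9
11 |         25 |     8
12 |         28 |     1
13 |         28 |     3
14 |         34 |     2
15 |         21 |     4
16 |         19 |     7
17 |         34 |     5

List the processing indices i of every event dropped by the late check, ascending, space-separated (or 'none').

15 16

i=0 t=1 v=2: → [0,9); WM=−∞
i=1 t=4 v=3: → [0,9); WM=−∞
i=2 t=5 v=2: → [0,9); WM=3
i=3 t=1 v=1: → [0,9); WM=3
i=4 t=5 v=5: → [0,9); WM=3
i=5 t=9 v=3: → [9,18); WM=7
i=6 t=11 v=4: → [9,18); WM=7
i=7 t=11 v=6: → [9,18); WM=7
i=8 t=14 v=5: → [9,18); WM=12; [0,9) fires=13
i=9 t=15 v=5: → [9,18); WM=12
i=10 t=16 v=9: → [9,18); WM=12
i=11 t=25 v=8: → [18,27); WM=23; [9,18) fires=32
i=12 t=28 v=1: → [27,36); WM=23
i=13 t=28 v=3: → [27,36); WM=23
i=14 t=34 v=2: → [27,36); WM=32; [18,27) fires=8
i=15 t=21 v=4: DROP (t<32-4); WM=32
i=16 t=19 v=7: DROP (t<32-4); WM=32
i=17 t=34 v=5: → [27,36); WM=32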